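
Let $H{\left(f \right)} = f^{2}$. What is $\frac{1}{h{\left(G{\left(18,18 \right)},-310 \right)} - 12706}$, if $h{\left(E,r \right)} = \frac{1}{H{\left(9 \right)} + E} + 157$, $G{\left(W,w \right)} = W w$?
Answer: $- \frac{405}{5082344} \approx -7.9688 \cdot 10^{-5}$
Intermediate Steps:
$h{\left(E,r \right)} = 157 + \frac{1}{81 + E}$ ($h{\left(E,r \right)} = \frac{1}{9^{2} + E} + 157 = \frac{1}{81 + E} + 157 = 157 + \frac{1}{81 + E}$)
$\frac{1}{h{\left(G{\left(18,18 \right)},-310 \right)} - 12706} = \frac{1}{\frac{12718 + 157 \cdot 18 \cdot 18}{81 + 18 \cdot 18} - 12706} = \frac{1}{\frac{12718 + 157 \cdot 324}{81 + 324} - 12706} = \frac{1}{\frac{12718 + 50868}{405} - 12706} = \frac{1}{\frac{1}{405} \cdot 63586 - 12706} = \frac{1}{\frac{63586}{405} - 12706} = \frac{1}{- \frac{5082344}{405}} = - \frac{405}{5082344}$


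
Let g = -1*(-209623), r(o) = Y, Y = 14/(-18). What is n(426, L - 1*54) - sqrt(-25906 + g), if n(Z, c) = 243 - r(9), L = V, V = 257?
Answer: 2194/9 - 3*sqrt(20413) ≈ -184.84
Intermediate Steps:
Y = -7/9 (Y = 14*(-1/18) = -7/9 ≈ -0.77778)
L = 257
r(o) = -7/9
g = 209623
n(Z, c) = 2194/9 (n(Z, c) = 243 - 1*(-7/9) = 243 + 7/9 = 2194/9)
n(426, L - 1*54) - sqrt(-25906 + g) = 2194/9 - sqrt(-25906 + 209623) = 2194/9 - sqrt(183717) = 2194/9 - 3*sqrt(20413)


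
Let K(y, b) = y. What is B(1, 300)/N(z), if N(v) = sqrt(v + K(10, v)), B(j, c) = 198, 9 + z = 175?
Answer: 9*sqrt(11)/2 ≈ 14.925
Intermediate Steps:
z = 166 (z = -9 + 175 = 166)
N(v) = sqrt(10 + v) (N(v) = sqrt(v + 10) = sqrt(10 + v))
B(1, 300)/N(z) = 198/(sqrt(10 + 166)) = 198/(sqrt(176)) = 198/((4*sqrt(11))) = 198*(sqrt(11)/44) = 9*sqrt(11)/2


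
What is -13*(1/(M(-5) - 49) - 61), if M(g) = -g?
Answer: 34905/44 ≈ 793.29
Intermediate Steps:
-13*(1/(M(-5) - 49) - 61) = -13*(1/(-1*(-5) - 49) - 61) = -13*(1/(5 - 49) - 61) = -13*(1/(-44) - 61) = -13*(-1/44 - 61) = -13*(-2685/44) = 34905/44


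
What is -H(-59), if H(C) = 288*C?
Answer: 16992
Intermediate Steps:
-H(-59) = -288*(-59) = -1*(-16992) = 16992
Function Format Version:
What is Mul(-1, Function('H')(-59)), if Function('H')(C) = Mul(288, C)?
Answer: 16992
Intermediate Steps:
Mul(-1, Function('H')(-59)) = Mul(-1, Mul(288, -59)) = Mul(-1, -16992) = 16992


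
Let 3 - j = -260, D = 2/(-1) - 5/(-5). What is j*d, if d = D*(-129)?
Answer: 33927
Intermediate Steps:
D = -1 (D = 2*(-1) - 5*(-⅕) = -2 + 1 = -1)
j = 263 (j = 3 - 1*(-260) = 3 + 260 = 263)
d = 129 (d = -1*(-129) = 129)
j*d = 263*129 = 33927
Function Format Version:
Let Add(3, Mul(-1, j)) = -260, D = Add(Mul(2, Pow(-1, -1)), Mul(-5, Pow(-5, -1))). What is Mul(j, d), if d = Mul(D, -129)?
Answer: 33927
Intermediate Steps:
D = -1 (D = Add(Mul(2, -1), Mul(-5, Rational(-1, 5))) = Add(-2, 1) = -1)
j = 263 (j = Add(3, Mul(-1, -260)) = Add(3, 260) = 263)
d = 129 (d = Mul(-1, -129) = 129)
Mul(j, d) = Mul(263, 129) = 33927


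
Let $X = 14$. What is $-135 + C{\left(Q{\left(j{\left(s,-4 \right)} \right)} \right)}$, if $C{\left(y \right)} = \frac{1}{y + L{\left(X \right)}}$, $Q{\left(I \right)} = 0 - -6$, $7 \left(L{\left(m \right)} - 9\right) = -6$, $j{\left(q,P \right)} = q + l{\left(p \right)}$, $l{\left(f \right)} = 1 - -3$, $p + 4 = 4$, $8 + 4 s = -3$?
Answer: $- \frac{13358}{99} \approx -134.93$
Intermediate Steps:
$s = - \frac{11}{4}$ ($s = -2 + \frac{1}{4} \left(-3\right) = -2 - \frac{3}{4} = - \frac{11}{4} \approx -2.75$)
$p = 0$ ($p = -4 + 4 = 0$)
$l{\left(f \right)} = 4$ ($l{\left(f \right)} = 1 + 3 = 4$)
$j{\left(q,P \right)} = 4 + q$ ($j{\left(q,P \right)} = q + 4 = 4 + q$)
$L{\left(m \right)} = \frac{57}{7}$ ($L{\left(m \right)} = 9 + \frac{1}{7} \left(-6\right) = 9 - \frac{6}{7} = \frac{57}{7}$)
$Q{\left(I \right)} = 6$ ($Q{\left(I \right)} = 0 + 6 = 6$)
$C{\left(y \right)} = \frac{1}{\frac{57}{7} + y}$ ($C{\left(y \right)} = \frac{1}{y + \frac{57}{7}} = \frac{1}{\frac{57}{7} + y}$)
$-135 + C{\left(Q{\left(j{\left(s,-4 \right)} \right)} \right)} = -135 + \frac{7}{57 + 7 \cdot 6} = -135 + \frac{7}{57 + 42} = -135 + \frac{7}{99} = - \frac{13358}{99}$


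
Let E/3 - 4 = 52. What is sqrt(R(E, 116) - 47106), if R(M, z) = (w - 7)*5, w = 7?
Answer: 3*I*sqrt(5234) ≈ 217.04*I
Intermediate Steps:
E = 168 (E = 12 + 3*52 = 12 + 156 = 168)
R(M, z) = 0 (R(M, z) = (7 - 7)*5 = 0*5 = 0)
sqrt(R(E, 116) - 47106) = sqrt(0 - 47106) = sqrt(-47106) = 3*I*sqrt(5234)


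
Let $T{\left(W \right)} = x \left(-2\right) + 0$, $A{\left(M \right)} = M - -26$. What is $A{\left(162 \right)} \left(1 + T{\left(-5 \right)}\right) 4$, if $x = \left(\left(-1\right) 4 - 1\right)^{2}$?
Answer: $-36848$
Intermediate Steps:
$x = 25$ ($x = \left(-4 - 1\right)^{2} = \left(-5\right)^{2} = 25$)
$A{\left(M \right)} = 26 + M$ ($A{\left(M \right)} = M + 26 = 26 + M$)
$T{\left(W \right)} = -50$ ($T{\left(W \right)} = 25 \left(-2\right) + 0 = -50 + 0 = -50$)
$A{\left(162 \right)} \left(1 + T{\left(-5 \right)}\right) 4 = \left(26 + 162\right) \left(1 - 50\right) 4 = 188 \left(\left(-49\right) 4\right) = 188 \left(-196\right) = -36848$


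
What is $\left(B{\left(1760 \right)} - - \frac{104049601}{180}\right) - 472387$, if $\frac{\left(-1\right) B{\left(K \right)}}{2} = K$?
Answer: $\frac{18386341}{180} \approx 1.0215 \cdot 10^{5}$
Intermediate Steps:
$B{\left(K \right)} = - 2 K$
$\left(B{\left(1760 \right)} - - \frac{104049601}{180}\right) - 472387 = \left(\left(-2\right) 1760 - - \frac{104049601}{180}\right) - 472387 = \left(-3520 + \left(578051 - - \frac{421}{180}\right)\right) - 472387 = \left(-3520 + \left(578051 + \left(\frac{13}{9} + \frac{161}{180}\right)\right)\right) - 472387 = \left(-3520 + \left(578051 + \frac{421}{180}\right)\right) - 472387 = \left(-3520 + \frac{104049601}{180}\right) - 472387 = \frac{103416001}{180} - 472387 = \frac{18386341}{180}$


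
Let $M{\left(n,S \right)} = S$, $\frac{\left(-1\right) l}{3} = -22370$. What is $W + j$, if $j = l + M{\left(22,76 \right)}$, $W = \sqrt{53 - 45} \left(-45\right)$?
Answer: $67186 - 90 \sqrt{2} \approx 67059.0$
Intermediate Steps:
$l = 67110$ ($l = \left(-3\right) \left(-22370\right) = 67110$)
$W = - 90 \sqrt{2}$ ($W = \sqrt{8} \left(-45\right) = 2 \sqrt{2} \left(-45\right) = - 90 \sqrt{2} \approx -127.28$)
$j = 67186$ ($j = 67110 + 76 = 67186$)
$W + j = - 90 \sqrt{2} + 67186 = 67186 - 90 \sqrt{2}$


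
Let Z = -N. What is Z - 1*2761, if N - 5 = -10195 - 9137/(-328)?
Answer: 2427575/328 ≈ 7401.1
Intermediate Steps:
N = -3333183/328 (N = 5 + (-10195 - 9137/(-328)) = 5 + (-10195 - 9137*(-1)/328) = 5 + (-10195 - 1*(-9137/328)) = 5 + (-10195 + 9137/328) = 5 - 3334823/328 = -3333183/328 ≈ -10162.)
Z = 3333183/328 (Z = -1*(-3333183/328) = 3333183/328 ≈ 10162.)
Z - 1*2761 = 3333183/328 - 1*2761 = 3333183/328 - 2761 = 2427575/328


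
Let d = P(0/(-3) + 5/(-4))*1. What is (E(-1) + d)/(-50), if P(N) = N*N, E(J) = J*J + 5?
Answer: -121/800 ≈ -0.15125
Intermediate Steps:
E(J) = 5 + J**2 (E(J) = J**2 + 5 = 5 + J**2)
P(N) = N**2
d = 25/16 (d = (0/(-3) + 5/(-4))**2*1 = (0*(-1/3) + 5*(-1/4))**2*1 = (0 - 5/4)**2*1 = (-5/4)**2*1 = (25/16)*1 = 25/16 ≈ 1.5625)
(E(-1) + d)/(-50) = ((5 + (-1)**2) + 25/16)/(-50) = -((5 + 1) + 25/16)/50 = -(6 + 25/16)/50 = -1/50*121/16 = -121/800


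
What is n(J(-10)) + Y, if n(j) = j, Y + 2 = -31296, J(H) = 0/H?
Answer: -31298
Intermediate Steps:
J(H) = 0
Y = -31298 (Y = -2 - 31296 = -31298)
n(J(-10)) + Y = 0 - 31298 = -31298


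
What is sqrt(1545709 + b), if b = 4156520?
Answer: 39*sqrt(3749) ≈ 2387.9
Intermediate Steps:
sqrt(1545709 + b) = sqrt(1545709 + 4156520) = sqrt(5702229) = 39*sqrt(3749)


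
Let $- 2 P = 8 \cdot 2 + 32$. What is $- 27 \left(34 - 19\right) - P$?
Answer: $-381$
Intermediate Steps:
$P = -24$ ($P = - \frac{8 \cdot 2 + 32}{2} = - \frac{16 + 32}{2} = \left(- \frac{1}{2}\right) 48 = -24$)
$- 27 \left(34 - 19\right) - P = - 27 \left(34 - 19\right) - -24 = \left(-27\right) 15 + 24 = -405 + 24 = -381$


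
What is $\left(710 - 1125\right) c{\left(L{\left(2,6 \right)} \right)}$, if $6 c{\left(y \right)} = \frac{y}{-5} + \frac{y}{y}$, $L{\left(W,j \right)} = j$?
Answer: $\frac{83}{6} \approx 13.833$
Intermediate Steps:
$c{\left(y \right)} = \frac{1}{6} - \frac{y}{30}$ ($c{\left(y \right)} = \frac{\frac{y}{-5} + \frac{y}{y}}{6} = \frac{y \left(- \frac{1}{5}\right) + 1}{6} = \frac{- \frac{y}{5} + 1}{6} = \frac{1 - \frac{y}{5}}{6} = \frac{1}{6} - \frac{y}{30}$)
$\left(710 - 1125\right) c{\left(L{\left(2,6 \right)} \right)} = \left(710 - 1125\right) \left(\frac{1}{6} - \frac{1}{5}\right) = - 415 \left(\frac{1}{6} - \frac{1}{5}\right) = \left(-415\right) \left(- \frac{1}{30}\right) = \frac{83}{6}$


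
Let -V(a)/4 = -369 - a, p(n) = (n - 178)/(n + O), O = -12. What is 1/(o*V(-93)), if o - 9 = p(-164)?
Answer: 11/132894 ≈ 8.2773e-5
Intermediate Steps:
p(n) = (-178 + n)/(-12 + n) (p(n) = (n - 178)/(n - 12) = (-178 + n)/(-12 + n))
o = 963/88 (o = 9 + (-178 - 164)/(-12 - 164) = 9 - 342/(-176) = 9 - 1/176*(-342) = 9 + 171/88 = 963/88 ≈ 10.943)
V(a) = 1476 + 4*a (V(a) = -4*(-369 - a) = 1476 + 4*a)
1/(o*V(-93)) = 1/((963/88)*(1476 + 4*(-93))) = 88/(963*(1476 - 372)) = (88/963)/1104 = (88/963)*(1/1104) = 11/132894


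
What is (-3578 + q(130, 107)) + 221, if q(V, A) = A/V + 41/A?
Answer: -46679091/13910 ≈ -3355.8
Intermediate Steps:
q(V, A) = 41/A + A/V
(-3578 + q(130, 107)) + 221 = (-3578 + (41/107 + 107/130)) + 221 = (-3578 + 16779/13910) + 221 = -49753201/13910 + 221 = -46679091/13910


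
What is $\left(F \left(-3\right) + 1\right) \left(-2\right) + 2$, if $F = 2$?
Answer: $12$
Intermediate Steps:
$\left(F \left(-3\right) + 1\right) \left(-2\right) + 2 = \left(2 \left(-3\right) + 1\right) \left(-2\right) + 2 = \left(-6 + 1\right) \left(-2\right) + 2 = \left(-5\right) \left(-2\right) + 2 = 10 + 2 = 12$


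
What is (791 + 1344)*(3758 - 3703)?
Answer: 117425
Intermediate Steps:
(791 + 1344)*(3758 - 3703) = 2135*55 = 117425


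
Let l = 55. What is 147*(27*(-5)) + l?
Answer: -19790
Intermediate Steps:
147*(27*(-5)) + l = 147*(27*(-5)) + 55 = 147*(-135) + 55 = -19845 + 55 = -19790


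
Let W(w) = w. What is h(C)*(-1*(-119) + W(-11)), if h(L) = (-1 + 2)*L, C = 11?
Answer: 1188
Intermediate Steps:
h(L) = L (h(L) = 1*L = L)
h(C)*(-1*(-119) + W(-11)) = 11*(-1*(-119) - 11) = 11*(119 - 11) = 11*108 = 1188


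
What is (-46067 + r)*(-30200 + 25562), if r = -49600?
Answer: 443703546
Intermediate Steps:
(-46067 + r)*(-30200 + 25562) = (-46067 - 49600)*(-30200 + 25562) = -95667*(-4638) = 443703546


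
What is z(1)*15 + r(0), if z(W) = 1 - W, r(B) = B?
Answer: 0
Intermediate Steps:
z(1)*15 + r(0) = (1 - 1*1)*15 + 0 = (1 - 1)*15 + 0 = 0*15 + 0 = 0 + 0 = 0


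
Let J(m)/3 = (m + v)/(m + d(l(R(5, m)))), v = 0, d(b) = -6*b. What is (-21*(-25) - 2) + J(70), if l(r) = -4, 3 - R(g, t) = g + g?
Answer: 24686/47 ≈ 525.23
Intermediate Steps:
R(g, t) = 3 - 2*g (R(g, t) = 3 - (g + g) = 3 - 2*g)
J(m) = 3*m/(24 + m) (J(m) = 3*((m + 0)/(m - 6*(-4))) = 3*(m/(m + 24)) = 3*(m/(24 + m)) = 3*m/(24 + m))
(-21*(-25) - 2) + J(70) = (-21*(-25) - 2) + 3*70/(24 + 70) = (525 - 2) + 3*70/94 = 523 + 3*70*(1/94) = 523 + 105/47 = 24686/47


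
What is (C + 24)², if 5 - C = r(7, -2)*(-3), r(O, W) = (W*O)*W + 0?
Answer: 12769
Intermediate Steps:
r(O, W) = O*W² (r(O, W) = (O*W)*W + 0 = O*W² + 0 = O*W²)
C = 89 (C = 5 - 7*(-2)²*(-3) = 5 - 7*4*(-3) = 5 - 28*(-3) = 5 - 1*(-84) = 5 + 84 = 89)
(C + 24)² = (89 + 24)² = 113² = 12769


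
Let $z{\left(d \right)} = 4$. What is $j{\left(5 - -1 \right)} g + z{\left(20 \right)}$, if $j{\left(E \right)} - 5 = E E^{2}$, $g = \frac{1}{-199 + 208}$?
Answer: $\frac{257}{9} \approx 28.556$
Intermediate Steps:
$g = \frac{1}{9} \approx 0.11111$
$j{\left(E \right)} = 5 + E^{3}$ ($j{\left(E \right)} = 5 + E E^{2} = 5 + E^{3}$)
$j{\left(5 - -1 \right)} g + z{\left(20 \right)} = \left(5 + \left(5 - -1\right)^{3}\right) \frac{1}{9} + 4 = \left(5 + \left(5 + 1\right)^{3}\right) \frac{1}{9} + 4 = \left(5 + 6^{3}\right) \frac{1}{9} + 4 = \left(5 + 216\right) \frac{1}{9} + 4 = 221 \cdot \frac{1}{9} + 4 = \frac{221}{9} + 4 = \frac{257}{9}$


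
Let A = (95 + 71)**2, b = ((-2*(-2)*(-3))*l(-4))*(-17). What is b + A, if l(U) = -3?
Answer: 26944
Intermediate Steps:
b = -612 (b = ((-2*(-2)*(-3))*(-3))*(-17) = ((4*(-3))*(-3))*(-17) = -12*(-3)*(-17) = 36*(-17) = -612)
A = 27556 (A = 166**2 = 27556)
b + A = -612 + 27556 = 26944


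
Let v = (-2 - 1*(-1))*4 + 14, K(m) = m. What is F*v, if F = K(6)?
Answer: 60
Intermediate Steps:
F = 6
v = 10 (v = (-2 + 1)*4 + 14 = -1*4 + 14 = -4 + 14 = 10)
F*v = 6*10 = 60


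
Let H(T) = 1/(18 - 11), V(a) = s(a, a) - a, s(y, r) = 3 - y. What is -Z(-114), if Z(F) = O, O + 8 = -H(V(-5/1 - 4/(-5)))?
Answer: 57/7 ≈ 8.1429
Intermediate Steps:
V(a) = 3 - 2*a (V(a) = (3 - a) - a = 3 - 2*a)
H(T) = 1/7
O = -57/7 (O = -8 - 1*1/7 = -8 - 1/7 = -57/7 ≈ -8.1429)
Z(F) = -57/7
-Z(-114) = -1*(-57/7) = 57/7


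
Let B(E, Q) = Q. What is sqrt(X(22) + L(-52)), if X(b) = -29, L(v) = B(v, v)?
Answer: 9*I ≈ 9.0*I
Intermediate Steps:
L(v) = v
sqrt(X(22) + L(-52)) = sqrt(-29 - 52) = sqrt(-81) = 9*I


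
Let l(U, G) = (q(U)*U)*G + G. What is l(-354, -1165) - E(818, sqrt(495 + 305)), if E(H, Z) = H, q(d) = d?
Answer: -145995123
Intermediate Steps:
l(U, G) = G + G*U**2 (l(U, G) = (U*U)*G + G = U**2*G + G = G*U**2 + G = G + G*U**2)
l(-354, -1165) - E(818, sqrt(495 + 305)) = -1165*(1 + (-354)**2) - 1*818 = -1165*(1 + 125316) - 818 = -1165*125317 - 818 = -145994305 - 818 = -145995123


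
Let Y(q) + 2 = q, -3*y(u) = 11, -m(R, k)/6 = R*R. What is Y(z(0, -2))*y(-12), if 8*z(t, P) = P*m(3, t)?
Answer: -253/6 ≈ -42.167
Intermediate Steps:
m(R, k) = -6*R**2 (m(R, k) = -6*R*R = -6*R**2)
z(t, P) = -27*P/4 (z(t, P) = (P*(-6*3**2))/8 = (P*(-6*9))/8 = (P*(-54))/8 = (-54*P)/8 = -27*P/4)
y(u) = -11/3 (y(u) = -1/3*11 = -11/3)
Y(q) = -2 + q
Y(z(0, -2))*y(-12) = (-2 - 27/4*(-2))*(-11/3) = (-2 + 27/2)*(-11/3) = (23/2)*(-11/3) = -253/6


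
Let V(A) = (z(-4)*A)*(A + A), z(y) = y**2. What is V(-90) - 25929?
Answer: 233271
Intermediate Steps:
V(A) = 32*A**2 (V(A) = ((-4)**2*A)*(A + A) = (16*A)*(2*A) = 32*A**2)
V(-90) - 25929 = 32*(-90)**2 - 25929 = 32*8100 - 25929 = 259200 - 25929 = 233271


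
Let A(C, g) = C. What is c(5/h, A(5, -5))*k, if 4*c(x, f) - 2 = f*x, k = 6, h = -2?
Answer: -63/4 ≈ -15.750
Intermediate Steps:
c(x, f) = ½ + f*x/4 (c(x, f) = ½ + (f*x)/4 = ½ + f*x/4)
c(5/h, A(5, -5))*k = (½ + (¼)*5*(5/(-2)))*6 = (½ + (¼)*5*(5*(-½)))*6 = (½ + (¼)*5*(-5/2))*6 = (½ - 25/8)*6 = -21/8*6 = -63/4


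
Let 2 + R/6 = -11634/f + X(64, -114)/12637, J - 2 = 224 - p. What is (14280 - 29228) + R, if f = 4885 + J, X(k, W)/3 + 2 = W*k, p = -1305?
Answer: -303666666223/20269748 ≈ -14981.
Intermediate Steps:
X(k, W) = -6 + 3*W*k (X(k, W) = -6 + 3*(W*k) = -6 + 3*W*k)
J = 1531 (J = 2 + (224 - 1*(-1305)) = 2 + (224 + 1305) = 2 + 1529 = 1531)
f = 6416 (f = 4885 + 1531 = 6416)
R = -674473119/20269748 (R = -12 + 6*(-11634/6416 + (-6 + 3*(-114)*64)/12637) = -12 + 6*(-11634*1/6416 + (-6 - 21888)*(1/12637)) = -12 + 6*(-5817/3208 - 21894*1/12637) = -12 + 6*(-5817/3208 - 21894/12637) = -12 + 6*(-143745381/40539496) = -12 - 431236143/20269748 = -674473119/20269748 ≈ -33.275)
(14280 - 29228) + R = (14280 - 29228) - 674473119/20269748 = -14948 - 674473119/20269748 = -303666666223/20269748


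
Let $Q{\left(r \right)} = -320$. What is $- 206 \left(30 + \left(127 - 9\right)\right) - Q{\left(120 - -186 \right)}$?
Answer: $-30168$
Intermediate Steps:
$- 206 \left(30 + \left(127 - 9\right)\right) - Q{\left(120 - -186 \right)} = - 206 \left(30 + \left(127 - 9\right)\right) - -320 = - 206 \left(30 + \left(127 - 9\right)\right) + 320 = - 206 \left(30 + 118\right) + 320 = \left(-206\right) 148 + 320 = -30488 + 320 = -30168$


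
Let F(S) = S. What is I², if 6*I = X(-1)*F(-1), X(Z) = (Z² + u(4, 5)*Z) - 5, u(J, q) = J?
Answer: 16/9 ≈ 1.7778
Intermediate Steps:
X(Z) = -5 + Z² + 4*Z (X(Z) = (Z² + 4*Z) - 5 = -5 + Z² + 4*Z)
I = 4/3 (I = ((-5 + (-1)² + 4*(-1))*(-1))/6 = ((-5 + 1 - 4)*(-1))/6 = (-8*(-1))/6 = (⅙)*8 = 4/3 ≈ 1.3333)
I² = (4/3)² = 16/9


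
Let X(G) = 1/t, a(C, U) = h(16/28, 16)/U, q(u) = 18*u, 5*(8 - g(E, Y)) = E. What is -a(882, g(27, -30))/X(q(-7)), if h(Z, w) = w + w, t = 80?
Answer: -12800/13 ≈ -984.62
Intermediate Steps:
g(E, Y) = 8 - E/5
h(Z, w) = 2*w
a(C, U) = 32/U (a(C, U) = (2*16)/U = 32/U)
X(G) = 1/80
-a(882, g(27, -30))/X(q(-7)) = -32/(8 - 1/5*27)/1/80 = -32/(8 - 27/5)*80 = -32/(13/5)*80 = -32*(5/13)*80 = -160*80/13 = -1*12800/13 = -12800/13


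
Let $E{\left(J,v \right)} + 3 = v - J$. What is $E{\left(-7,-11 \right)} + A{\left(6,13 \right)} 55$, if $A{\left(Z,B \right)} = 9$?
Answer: $488$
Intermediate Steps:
$E{\left(J,v \right)} = -3 + v - J$ ($E{\left(J,v \right)} = -3 - \left(J - v\right) = -3 + v - J$)
$E{\left(-7,-11 \right)} + A{\left(6,13 \right)} 55 = \left(-3 - 11 - -7\right) + 9 \cdot 55 = \left(-3 - 11 + 7\right) + 495 = -7 + 495 = 488$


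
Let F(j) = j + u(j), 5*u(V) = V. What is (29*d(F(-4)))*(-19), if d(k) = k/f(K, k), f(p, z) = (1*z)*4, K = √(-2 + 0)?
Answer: -551/4 ≈ -137.75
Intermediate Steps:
u(V) = V/5
K = I*√2 (K = √(-2) = I*√2 ≈ 1.4142*I)
F(j) = 6*j/5 (F(j) = j + j/5 = 6*j/5)
f(p, z) = 4*z (f(p, z) = z*4 = 4*z)
d(k) = ¼ (d(k) = k/((4*k)) = k*(1/(4*k)) = ¼)
(29*d(F(-4)))*(-19) = (29*(¼))*(-19) = (29/4)*(-19) = -551/4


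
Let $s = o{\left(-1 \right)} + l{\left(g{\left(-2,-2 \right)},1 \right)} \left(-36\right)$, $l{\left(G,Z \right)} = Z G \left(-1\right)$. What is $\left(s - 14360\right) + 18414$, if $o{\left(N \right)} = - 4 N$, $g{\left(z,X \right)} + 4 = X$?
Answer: $3842$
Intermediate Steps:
$g{\left(z,X \right)} = -4 + X$
$l{\left(G,Z \right)} = - G Z$ ($l{\left(G,Z \right)} = G Z \left(-1\right) = - G Z$)
$s = -212$ ($s = \left(-4\right) \left(-1\right) + \left(-1\right) \left(-4 - 2\right) 1 \left(-36\right) = 4 + \left(-1\right) \left(-6\right) 1 \left(-36\right) = 4 + 6 \left(-36\right) = 4 - 216 = -212$)
$\left(s - 14360\right) + 18414 = \left(-212 - 14360\right) + 18414 = -14572 + 18414 = 3842$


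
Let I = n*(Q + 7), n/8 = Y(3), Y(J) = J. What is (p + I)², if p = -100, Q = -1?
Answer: 1936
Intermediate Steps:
n = 24 (n = 8*3 = 24)
I = 144 (I = 24*(-1 + 7) = 24*6 = 144)
(p + I)² = (-100 + 144)² = 44² = 1936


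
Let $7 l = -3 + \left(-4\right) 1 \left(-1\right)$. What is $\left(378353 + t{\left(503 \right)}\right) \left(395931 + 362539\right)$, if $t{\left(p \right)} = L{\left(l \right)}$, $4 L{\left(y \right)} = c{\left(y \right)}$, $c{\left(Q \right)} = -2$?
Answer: $286969020675$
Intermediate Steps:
$l = \frac{1}{7}$ ($l = \frac{-3 + \left(-4\right) 1 \left(-1\right)}{7} = \frac{-3 - -4}{7} = \frac{-3 + 4}{7} = \frac{1}{7} \cdot 1 = \frac{1}{7} \approx 0.14286$)
$L{\left(y \right)} = - \frac{1}{2}$ ($L{\left(y \right)} = \frac{1}{4} \left(-2\right) = - \frac{1}{2}$)
$t{\left(p \right)} = - \frac{1}{2}$
$\left(378353 + t{\left(503 \right)}\right) \left(395931 + 362539\right) = \left(378353 - \frac{1}{2}\right) \left(395931 + 362539\right) = \frac{756705}{2} \cdot 758470 = 286969020675$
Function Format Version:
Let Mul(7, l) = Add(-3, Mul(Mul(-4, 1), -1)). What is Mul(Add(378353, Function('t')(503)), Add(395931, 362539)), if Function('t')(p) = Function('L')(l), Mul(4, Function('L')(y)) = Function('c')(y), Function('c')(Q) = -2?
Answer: 286969020675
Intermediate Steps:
l = Rational(1, 7) (l = Mul(Rational(1, 7), Add(-3, Mul(Mul(-4, 1), -1))) = Mul(Rational(1, 7), Add(-3, Mul(-4, -1))) = Mul(Rational(1, 7), Add(-3, 4)) = Mul(Rational(1, 7), 1) = Rational(1, 7) ≈ 0.14286)
Function('L')(y) = Rational(-1, 2) (Function('L')(y) = Mul(Rational(1, 4), -2) = Rational(-1, 2))
Function('t')(p) = Rational(-1, 2)
Mul(Add(378353, Function('t')(503)), Add(395931, 362539)) = Mul(Add(378353, Rational(-1, 2)), Add(395931, 362539)) = Mul(Rational(756705, 2), 758470) = 286969020675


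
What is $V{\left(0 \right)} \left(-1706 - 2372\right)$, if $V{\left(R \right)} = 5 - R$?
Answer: $-20390$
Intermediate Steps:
$V{\left(0 \right)} \left(-1706 - 2372\right) = \left(5 - 0\right) \left(-1706 - 2372\right) = \left(5 + 0\right) \left(-4078\right) = 5 \left(-4078\right) = -20390$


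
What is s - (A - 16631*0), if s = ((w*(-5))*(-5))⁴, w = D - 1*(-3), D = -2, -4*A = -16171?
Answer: 1546329/4 ≈ 3.8658e+5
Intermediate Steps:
A = 16171/4 (A = -¼*(-16171) = 16171/4 ≈ 4042.8)
w = 1 (w = -2 - 1*(-3) = -2 + 3 = 1)
s = 390625 (s = ((1*(-5))*(-5))⁴ = (-5*(-5))⁴ = 25⁴ = 390625)
s - (A - 16631*0) = 390625 - (16171/4 - 16631*0) = 390625 - (16171/4 - 1*0) = 390625 - (16171/4 + 0) = 390625 - 1*16171/4 = 390625 - 16171/4 = 1546329/4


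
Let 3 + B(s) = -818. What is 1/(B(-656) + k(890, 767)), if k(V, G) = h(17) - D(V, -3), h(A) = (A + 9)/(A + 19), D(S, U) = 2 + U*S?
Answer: 18/33259 ≈ 0.00054121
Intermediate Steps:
D(S, U) = 2 + S*U
h(A) = (9 + A)/(19 + A)
B(s) = -821 (B(s) = -3 - 818 = -821)
k(V, G) = -23/18 + 3*V (k(V, G) = (9 + 17)/(19 + 17) - (2 + V*(-3)) = 26/36 - (2 - 3*V) = (1/36)*26 + (-2 + 3*V) = 13/18 + (-2 + 3*V) = -23/18 + 3*V)
1/(B(-656) + k(890, 767)) = 1/(-821 + (-23/18 + 3*890)) = 1/(-821 + (-23/18 + 2670)) = 1/(-821 + 48037/18) = 1/(33259/18) = 18/33259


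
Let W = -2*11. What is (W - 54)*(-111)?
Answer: 8436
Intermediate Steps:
W = -22
(W - 54)*(-111) = (-22 - 54)*(-111) = -76*(-111) = 8436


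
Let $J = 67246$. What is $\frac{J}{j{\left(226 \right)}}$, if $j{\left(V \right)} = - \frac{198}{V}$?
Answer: $- \frac{7598798}{99} \approx -76756.0$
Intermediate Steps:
$\frac{J}{j{\left(226 \right)}} = \frac{67246}{\left(-198\right) \frac{1}{226}} = \frac{67246}{- \frac{99}{113}} = 67246 \left(- \frac{113}{99}\right) = - \frac{7598798}{99}$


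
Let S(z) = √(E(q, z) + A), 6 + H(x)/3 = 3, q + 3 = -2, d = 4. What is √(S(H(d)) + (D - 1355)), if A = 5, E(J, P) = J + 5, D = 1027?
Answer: √(-328 + √5) ≈ 18.049*I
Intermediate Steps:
q = -5 (q = -3 - 2 = -5)
H(x) = -9 (H(x) = -18 + 3*3 = -18 + 9 = -9)
E(J, P) = 5 + J
S(z) = √5 (S(z) = √((5 - 5) + 5) = √(0 + 5) = √5)
√(S(H(d)) + (D - 1355)) = √(√5 + (1027 - 1355)) = √(√5 - 328) = √(-328 + √5)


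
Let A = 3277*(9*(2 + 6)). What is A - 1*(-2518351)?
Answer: 2754295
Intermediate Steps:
A = 235944 (A = 3277*(9*8) = 3277*72 = 235944)
A - 1*(-2518351) = 235944 - 1*(-2518351) = 235944 + 2518351 = 2754295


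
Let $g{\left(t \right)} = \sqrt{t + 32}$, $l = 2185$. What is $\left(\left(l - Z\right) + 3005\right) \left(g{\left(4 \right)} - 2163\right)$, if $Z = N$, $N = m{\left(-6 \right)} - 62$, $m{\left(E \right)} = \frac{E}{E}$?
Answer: $-11326407$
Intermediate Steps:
$m{\left(E \right)} = 1$
$N = -61$ ($N = 1 - 62 = -61$)
$Z = -61$
$g{\left(t \right)} = \sqrt{32 + t}$
$\left(\left(l - Z\right) + 3005\right) \left(g{\left(4 \right)} - 2163\right) = \left(\left(2185 - -61\right) + 3005\right) \left(\sqrt{32 + 4} - 2163\right) = \left(\left(2185 + 61\right) + 3005\right) \left(\sqrt{36} - 2163\right) = \left(2246 + 3005\right) \left(6 - 2163\right) = 5251 \left(-2157\right) = -11326407$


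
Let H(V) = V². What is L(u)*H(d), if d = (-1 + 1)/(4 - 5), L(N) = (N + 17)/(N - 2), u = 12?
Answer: 0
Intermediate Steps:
L(N) = (17 + N)/(-2 + N)
d = 0 (d = 0/(-1) = 0*(-1) = 0)
L(u)*H(d) = ((17 + 12)/(-2 + 12))*0² = (29/10)*0 = 0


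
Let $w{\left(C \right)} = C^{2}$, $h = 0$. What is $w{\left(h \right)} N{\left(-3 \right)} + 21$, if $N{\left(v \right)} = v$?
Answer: $21$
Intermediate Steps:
$w{\left(h \right)} N{\left(-3 \right)} + 21 = 0^{2} \left(-3\right) + 21 = 0 \left(-3\right) + 21 = 0 + 21 = 21$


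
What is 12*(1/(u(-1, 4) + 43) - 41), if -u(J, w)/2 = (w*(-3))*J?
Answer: -9336/19 ≈ -491.37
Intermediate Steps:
u(J, w) = 6*J*w (u(J, w) = -2*w*(-3)*J = -2*(-3*w)*J = -(-6)*J*w = 6*J*w)
12*(1/(u(-1, 4) + 43) - 41) = 12*(1/(6*(-1)*4 + 43) - 41) = 12*(1/(-24 + 43) - 41) = 12*(1/19 - 41) = 12*(-778/19) = -9336/19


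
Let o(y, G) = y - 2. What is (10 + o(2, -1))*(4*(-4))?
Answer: -160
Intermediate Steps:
o(y, G) = -2 + y
(10 + o(2, -1))*(4*(-4)) = (10 + (-2 + 2))*(4*(-4)) = (10 + 0)*(-16) = 10*(-16) = -160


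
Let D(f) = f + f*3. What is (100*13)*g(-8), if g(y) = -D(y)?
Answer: 41600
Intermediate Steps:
D(f) = 4*f (D(f) = f + 3*f = 4*f)
g(y) = -4*y
(100*13)*g(-8) = (100*13)*(-4*(-8)) = 1300*32 = 41600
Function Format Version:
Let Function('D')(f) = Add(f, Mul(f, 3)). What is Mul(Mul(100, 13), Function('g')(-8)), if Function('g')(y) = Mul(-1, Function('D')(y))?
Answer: 41600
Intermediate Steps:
Function('D')(f) = Mul(4, f) (Function('D')(f) = Add(f, Mul(3, f)) = Mul(4, f))
Function('g')(y) = Mul(-4, y) (Function('g')(y) = Mul(-1, Mul(4, y)) = Mul(-4, y))
Mul(Mul(100, 13), Function('g')(-8)) = Mul(Mul(100, 13), Mul(-4, -8)) = Mul(1300, 32) = 41600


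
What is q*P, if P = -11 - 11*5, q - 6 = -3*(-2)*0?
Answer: -396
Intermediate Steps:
q = 6 (q = 6 - 3*(-2)*0 = 6 + 6*0 = 6 + 0 = 6)
P = -66 (P = -11 - 55 = -66)
q*P = 6*(-66) = -396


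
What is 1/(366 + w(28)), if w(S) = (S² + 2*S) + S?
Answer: 1/1234 ≈ 0.00081037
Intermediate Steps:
w(S) = S² + 3*S
1/(366 + w(28)) = 1/(366 + 28*(3 + 28)) = 1/(366 + 28*31) = 1/(366 + 868) = 1/1234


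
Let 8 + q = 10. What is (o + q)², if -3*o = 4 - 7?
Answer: 9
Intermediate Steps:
q = 2 (q = -8 + 10 = 2)
o = 1 (o = -(4 - 7)/3 = -⅓*(-3) = 1)
(o + q)² = (1 + 2)² = 3² = 9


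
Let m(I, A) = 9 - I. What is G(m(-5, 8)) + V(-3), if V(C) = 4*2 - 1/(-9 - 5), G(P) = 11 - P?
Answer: 71/14 ≈ 5.0714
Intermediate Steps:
V(C) = 113/14 (V(C) = 8 - 1/(-14) = 8 - 1*(-1/14) = 8 + 1/14 = 113/14)
G(m(-5, 8)) + V(-3) = (11 - (9 - 1*(-5))) + 113/14 = (11 - (9 + 5)) + 113/14 = (11 - 1*14) + 113/14 = (11 - 14) + 113/14 = -3 + 113/14 = 71/14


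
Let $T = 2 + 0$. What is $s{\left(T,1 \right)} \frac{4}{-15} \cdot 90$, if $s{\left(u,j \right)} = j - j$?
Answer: $0$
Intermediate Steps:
$T = 2$
$s{\left(u,j \right)} = 0$
$s{\left(T,1 \right)} \frac{4}{-15} \cdot 90 = 0 \frac{4}{-15} \cdot 90 = 0 \cdot 4 \left(- \frac{1}{15}\right) 90 = 0 \left(- \frac{4}{15}\right) 90 = 0 \cdot 90 = 0$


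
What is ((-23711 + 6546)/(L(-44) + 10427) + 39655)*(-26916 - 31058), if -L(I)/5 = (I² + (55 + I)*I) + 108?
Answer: -6038370090480/2627 ≈ -2.2986e+9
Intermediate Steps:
L(I) = -540 - 5*I² - 5*I*(55 + I) (L(I) = -5*((I² + (55 + I)*I) + 108) = -5*((I² + I*(55 + I)) + 108) = -5*(108 + I² + I*(55 + I)) = -540 - 5*I² - 5*I*(55 + I))
((-23711 + 6546)/(L(-44) + 10427) + 39655)*(-26916 - 31058) = ((-23711 + 6546)/((-540 - 275*(-44) - 10*(-44)²) + 10427) + 39655)*(-26916 - 31058) = (-17165/((-540 + 12100 - 10*1936) + 10427) + 39655)*(-57974) = (-17165/((-540 + 12100 - 19360) + 10427) + 39655)*(-57974) = (-17165/(-7800 + 10427) + 39655)*(-57974) = (-17165/2627 + 39655)*(-57974) = (104156520/2627)*(-57974) = -6038370090480/2627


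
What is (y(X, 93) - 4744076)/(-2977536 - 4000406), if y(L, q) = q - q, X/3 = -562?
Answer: 2372038/3488971 ≈ 0.67987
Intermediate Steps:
X = -1686 (X = 3*(-562) = -1686)
y(L, q) = 0
(y(X, 93) - 4744076)/(-2977536 - 4000406) = (0 - 4744076)/(-2977536 - 4000406) = -4744076/(-6977942) = -4744076*(-1/6977942) = 2372038/3488971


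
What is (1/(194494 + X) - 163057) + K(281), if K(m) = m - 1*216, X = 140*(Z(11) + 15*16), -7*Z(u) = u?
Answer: -37141639007/227874 ≈ -1.6299e+5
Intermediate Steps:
Z(u) = -u/7
X = 33380 (X = 140*(-1/7*11 + 15*16) = 140*(-11/7 + 240) = 140*(1669/7) = 33380)
K(m) = -216 + m (K(m) = m - 216 = -216 + m)
(1/(194494 + X) - 163057) + K(281) = (1/(194494 + 33380) - 163057) + (-216 + 281) = (1/227874 - 163057) + 65 = -37156450817/227874 + 65 = -37141639007/227874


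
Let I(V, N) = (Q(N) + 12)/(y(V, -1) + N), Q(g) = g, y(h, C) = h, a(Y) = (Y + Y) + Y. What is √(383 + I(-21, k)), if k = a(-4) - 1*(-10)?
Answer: √202377/23 ≈ 19.559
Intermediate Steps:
a(Y) = 3*Y (a(Y) = 2*Y + Y = 3*Y)
k = -2 (k = 3*(-4) - 1*(-10) = -12 + 10 = -2)
I(V, N) = (12 + N)/(N + V) (I(V, N) = (N + 12)/(V + N) = (12 + N)/(N + V))
√(383 + I(-21, k)) = √(383 + (12 - 2)/(-2 - 21)) = √(383 + 10/(-23)) = √(383 - 1/23*10) = √(383 - 10/23) = √(8799/23) = √202377/23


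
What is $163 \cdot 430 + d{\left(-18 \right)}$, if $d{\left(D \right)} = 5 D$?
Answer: $70000$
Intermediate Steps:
$163 \cdot 430 + d{\left(-18 \right)} = 163 \cdot 430 + 5 \left(-18\right) = 70090 - 90 = 70000$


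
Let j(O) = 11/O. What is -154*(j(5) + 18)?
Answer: -15554/5 ≈ -3110.8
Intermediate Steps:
-154*(j(5) + 18) = -154*(11/5 + 18) = -154*101/5 = -15554/5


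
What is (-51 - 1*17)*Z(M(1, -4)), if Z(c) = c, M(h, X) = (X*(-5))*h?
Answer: -1360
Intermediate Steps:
M(h, X) = -5*X*h (M(h, X) = (-5*X)*h = -5*X*h)
(-51 - 1*17)*Z(M(1, -4)) = (-51 - 1*17)*(-5*(-4)*1) = (-51 - 17)*20 = -68*20 = -1360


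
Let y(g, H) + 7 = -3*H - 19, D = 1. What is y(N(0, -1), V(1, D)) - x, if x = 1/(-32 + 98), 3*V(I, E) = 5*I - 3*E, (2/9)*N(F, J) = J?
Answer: -1849/66 ≈ -28.015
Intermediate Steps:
N(F, J) = 9*J/2
V(I, E) = -E + 5*I/3 (V(I, E) = (5*I - 3*E)/3 = (-3*E + 5*I)/3 = -E + 5*I/3)
x = 1/66 ≈ 0.015152
y(g, H) = -26 - 3*H (y(g, H) = -7 + (-3*H - 19) = -7 + (-19 - 3*H) = -26 - 3*H)
y(N(0, -1), V(1, D)) - x = (-26 - 3*(-1*1 + (5/3)*1)) - 1*1/66 = (-26 - 3*(-1 + 5/3)) - 1/66 = (-26 - 3*⅔) - 1/66 = (-26 - 2) - 1/66 = -28 - 1/66 = -1849/66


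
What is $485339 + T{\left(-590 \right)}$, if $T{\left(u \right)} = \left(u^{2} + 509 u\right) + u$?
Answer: $532539$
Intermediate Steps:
$T{\left(u \right)} = u^{2} + 510 u$
$485339 + T{\left(-590 \right)} = 485339 - 590 \left(510 - 590\right) = 485339 - -47200 = 485339 + 47200 = 532539$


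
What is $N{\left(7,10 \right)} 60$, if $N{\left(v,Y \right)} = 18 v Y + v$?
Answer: $76020$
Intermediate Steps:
$N{\left(v,Y \right)} = v + 18 Y v$ ($N{\left(v,Y \right)} = 18 Y v + v = v + 18 Y v$)
$N{\left(7,10 \right)} 60 = 7 \left(1 + 18 \cdot 10\right) 60 = 7 \left(1 + 180\right) 60 = 7 \cdot 181 \cdot 60 = 1267 \cdot 60 = 76020$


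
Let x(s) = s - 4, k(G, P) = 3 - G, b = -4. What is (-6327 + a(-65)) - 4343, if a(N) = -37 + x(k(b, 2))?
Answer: -10704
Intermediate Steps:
x(s) = -4 + s
a(N) = -34 (a(N) = -37 + (-4 + (3 - 1*(-4))) = -37 + (-4 + (3 + 4)) = -37 + (-4 + 7) = -37 + 3 = -34)
(-6327 + a(-65)) - 4343 = (-6327 - 34) - 4343 = -6361 - 4343 = -10704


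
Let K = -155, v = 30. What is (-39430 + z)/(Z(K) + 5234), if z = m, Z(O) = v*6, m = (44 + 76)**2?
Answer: -12515/2707 ≈ -4.6232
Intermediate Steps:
m = 14400 (m = 120**2 = 14400)
Z(O) = 180 (Z(O) = 30*6 = 180)
z = 14400
(-39430 + z)/(Z(K) + 5234) = (-39430 + 14400)/(180 + 5234) = -25030/5414 = -25030*1/5414 = -12515/2707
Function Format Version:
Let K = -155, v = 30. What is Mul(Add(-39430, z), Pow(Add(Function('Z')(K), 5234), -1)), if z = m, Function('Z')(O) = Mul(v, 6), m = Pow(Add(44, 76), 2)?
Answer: Rational(-12515, 2707) ≈ -4.6232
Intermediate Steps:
m = 14400 (m = Pow(120, 2) = 14400)
Function('Z')(O) = 180 (Function('Z')(O) = Mul(30, 6) = 180)
z = 14400
Mul(Add(-39430, z), Pow(Add(Function('Z')(K), 5234), -1)) = Mul(Add(-39430, 14400), Pow(Add(180, 5234), -1)) = Mul(-25030, Pow(5414, -1)) = Mul(-25030, Rational(1, 5414)) = Rational(-12515, 2707)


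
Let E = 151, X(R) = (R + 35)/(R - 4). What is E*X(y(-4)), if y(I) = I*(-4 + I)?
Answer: 10117/28 ≈ 361.32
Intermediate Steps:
X(R) = (35 + R)/(-4 + R)
E*X(y(-4)) = 151*((35 - 4*(-4 - 4))/(-4 - 4*(-4 - 4))) = 151*((35 - 4*(-8))/(-4 - 4*(-8))) = 151*((35 + 32)/(-4 + 32)) = 151*(67/28) = 10117/28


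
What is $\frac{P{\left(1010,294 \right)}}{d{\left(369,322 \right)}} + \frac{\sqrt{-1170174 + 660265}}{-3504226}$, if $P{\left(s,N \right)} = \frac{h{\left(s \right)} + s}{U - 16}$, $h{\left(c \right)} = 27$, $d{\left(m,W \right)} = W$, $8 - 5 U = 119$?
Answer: $- \frac{5185}{61502} - \frac{i \sqrt{509909}}{3504226} \approx -0.084306 - 0.00020378 i$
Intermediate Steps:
$U = - \frac{111}{5}$ ($U = \frac{8}{5} - \frac{119}{5} = - \frac{111}{5} \approx -22.2$)
$P{\left(s,N \right)} = - \frac{135}{191} - \frac{5 s}{191}$ ($P{\left(s,N \right)} = \frac{27 + s}{- \frac{111}{5} - 16} = \frac{27 + s}{- \frac{191}{5}} = \left(27 + s\right) \left(- \frac{5}{191}\right) = - \frac{135}{191} - \frac{5 s}{191}$)
$\frac{P{\left(1010,294 \right)}}{d{\left(369,322 \right)}} + \frac{\sqrt{-1170174 + 660265}}{-3504226} = \frac{- \frac{135}{191} - \frac{5050}{191}}{322} + \frac{\sqrt{-1170174 + 660265}}{-3504226} = \left(- \frac{135}{191} - \frac{5050}{191}\right) \frac{1}{322} + \sqrt{-509909} \left(- \frac{1}{3504226}\right) = \left(- \frac{5185}{191}\right) \frac{1}{322} + i \sqrt{509909} \left(- \frac{1}{3504226}\right) = - \frac{5185}{61502} - \frac{i \sqrt{509909}}{3504226}$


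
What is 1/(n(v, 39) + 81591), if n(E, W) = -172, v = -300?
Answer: 1/81419 ≈ 1.2282e-5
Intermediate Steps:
1/(n(v, 39) + 81591) = 1/(-172 + 81591) = 1/81419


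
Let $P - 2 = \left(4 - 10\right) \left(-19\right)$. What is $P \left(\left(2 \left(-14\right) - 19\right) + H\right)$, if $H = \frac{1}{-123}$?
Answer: $- \frac{670712}{123} \approx -5452.9$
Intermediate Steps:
$H = - \frac{1}{123} \approx -0.0081301$
$P = 116$ ($P = 2 + \left(4 - 10\right) \left(-19\right) = 2 - -114 = 2 + 114 = 116$)
$P \left(\left(2 \left(-14\right) - 19\right) + H\right) = 116 \left(\left(2 \left(-14\right) - 19\right) - \frac{1}{123}\right) = 116 \left(\left(-28 - 19\right) - \frac{1}{123}\right) = 116 \left(-47 - \frac{1}{123}\right) = 116 \left(- \frac{5782}{123}\right) = - \frac{670712}{123}$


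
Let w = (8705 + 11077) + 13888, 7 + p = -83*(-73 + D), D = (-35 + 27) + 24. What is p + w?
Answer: 38394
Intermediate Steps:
D = 16 (D = -8 + 24 = 16)
p = 4724 (p = -7 - 83*(-73 + 16) = -7 - 83*(-57) = -7 + 4731 = 4724)
w = 33670 (w = 19782 + 13888 = 33670)
p + w = 4724 + 33670 = 38394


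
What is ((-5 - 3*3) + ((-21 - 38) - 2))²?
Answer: 5625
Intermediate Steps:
((-5 - 3*3) + ((-21 - 38) - 2))² = ((-5 - 9) + (-59 - 2))² = (-14 - 61)² = (-75)² = 5625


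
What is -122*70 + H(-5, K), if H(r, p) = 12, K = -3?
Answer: -8528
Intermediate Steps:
-122*70 + H(-5, K) = -122*70 + 12 = -8540 + 12 = -8528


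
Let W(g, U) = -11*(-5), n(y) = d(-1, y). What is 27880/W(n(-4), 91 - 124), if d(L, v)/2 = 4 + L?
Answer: 5576/11 ≈ 506.91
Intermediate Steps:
d(L, v) = 8 + 2*L (d(L, v) = 2*(4 + L) = 8 + 2*L)
n(y) = 6 (n(y) = 8 + 2*(-1) = 8 - 2 = 6)
W(g, U) = 55
27880/W(n(-4), 91 - 124) = 27880/55 = 27880*(1/55) = 5576/11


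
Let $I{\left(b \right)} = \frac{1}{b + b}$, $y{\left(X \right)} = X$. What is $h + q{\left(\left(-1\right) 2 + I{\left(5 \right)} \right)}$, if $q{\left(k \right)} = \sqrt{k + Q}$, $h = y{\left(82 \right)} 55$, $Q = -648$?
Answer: $4510 + \frac{i \sqrt{64990}}{10} \approx 4510.0 + 25.493 i$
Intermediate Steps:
$I{\left(b \right)} = \frac{1}{2 b}$
$h = 4510$ ($h = 82 \cdot 55 = 4510$)
$q{\left(k \right)} = \sqrt{-648 + k}$ ($q{\left(k \right)} = \sqrt{k - 648} = \sqrt{-648 + k}$)
$h + q{\left(\left(-1\right) 2 + I{\left(5 \right)} \right)} = 4510 + \sqrt{-648 + \left(\left(-1\right) 2 + \frac{1}{2 \cdot 5}\right)} = 4510 + \sqrt{-648 + \left(-2 + \frac{1}{2} \cdot \frac{1}{5}\right)} = 4510 + \sqrt{-648 + \left(-2 + \frac{1}{10}\right)} = 4510 + \sqrt{-648 - \frac{19}{10}} = 4510 + \sqrt{- \frac{6499}{10}} = 4510 + \frac{i \sqrt{64990}}{10}$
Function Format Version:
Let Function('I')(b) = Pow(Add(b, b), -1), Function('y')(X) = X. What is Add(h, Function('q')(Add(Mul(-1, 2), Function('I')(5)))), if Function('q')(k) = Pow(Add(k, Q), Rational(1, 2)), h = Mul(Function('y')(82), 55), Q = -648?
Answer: Add(4510, Mul(Rational(1, 10), I, Pow(64990, Rational(1, 2)))) ≈ Add(4510.0, Mul(25.493, I))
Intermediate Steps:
Function('I')(b) = Mul(Rational(1, 2), Pow(b, -1)) (Function('I')(b) = Pow(Mul(2, b), -1) = Mul(Rational(1, 2), Pow(b, -1)))
h = 4510 (h = Mul(82, 55) = 4510)
Function('q')(k) = Pow(Add(-648, k), Rational(1, 2)) (Function('q')(k) = Pow(Add(k, -648), Rational(1, 2)) = Pow(Add(-648, k), Rational(1, 2)))
Add(h, Function('q')(Add(Mul(-1, 2), Function('I')(5)))) = Add(4510, Pow(Add(-648, Add(Mul(-1, 2), Mul(Rational(1, 2), Pow(5, -1)))), Rational(1, 2))) = Add(4510, Pow(Add(-648, Add(-2, Mul(Rational(1, 2), Rational(1, 5)))), Rational(1, 2))) = Add(4510, Pow(Add(-648, Add(-2, Rational(1, 10))), Rational(1, 2))) = Add(4510, Pow(Add(-648, Rational(-19, 10)), Rational(1, 2))) = Add(4510, Pow(Rational(-6499, 10), Rational(1, 2))) = Add(4510, Mul(Rational(1, 10), I, Pow(64990, Rational(1, 2))))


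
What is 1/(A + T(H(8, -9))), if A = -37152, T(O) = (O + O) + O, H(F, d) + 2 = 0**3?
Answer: -1/37158 ≈ -2.6912e-5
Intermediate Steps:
H(F, d) = -2 (H(F, d) = -2 + 0**3 = -2 + 0 = -2)
T(O) = 3*O (T(O) = 2*O + O = 3*O)
1/(A + T(H(8, -9))) = 1/(-37152 + 3*(-2)) = 1/(-37152 - 6) = 1/(-37158) = -1/37158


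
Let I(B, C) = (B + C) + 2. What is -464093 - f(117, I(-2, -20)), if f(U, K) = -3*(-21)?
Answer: -464156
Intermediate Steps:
I(B, C) = 2 + B + C
f(U, K) = 63
-464093 - f(117, I(-2, -20)) = -464093 - 1*63 = -464093 - 63 = -464156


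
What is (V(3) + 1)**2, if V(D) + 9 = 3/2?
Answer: 169/4 ≈ 42.250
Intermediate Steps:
V(D) = -15/2 (V(D) = -9 + 3/2 = -15/2)
(V(3) + 1)**2 = (-15/2 + 1)**2 = (-13/2)**2 = 169/4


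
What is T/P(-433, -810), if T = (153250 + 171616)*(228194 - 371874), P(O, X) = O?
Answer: 46676746880/433 ≈ 1.0780e+8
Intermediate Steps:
T = -46676746880 (T = 324866*(-143680) = -46676746880)
T/P(-433, -810) = -46676746880/(-433) = -46676746880*(-1/433) = 46676746880/433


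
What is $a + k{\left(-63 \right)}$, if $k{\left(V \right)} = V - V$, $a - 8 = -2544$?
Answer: $-2536$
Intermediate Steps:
$a = -2536$ ($a = 8 - 2544 = -2536$)
$k{\left(V \right)} = 0$
$a + k{\left(-63 \right)} = -2536 + 0 = -2536$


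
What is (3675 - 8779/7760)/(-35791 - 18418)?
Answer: -28509221/420661840 ≈ -0.067772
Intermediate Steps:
(3675 - 8779/7760)/(-35791 - 18418) = (3675 - 8779*1/7760)/(-54209) = (3675 - 8779/7760)*(-1/54209) = (28509221/7760)*(-1/54209) = -28509221/420661840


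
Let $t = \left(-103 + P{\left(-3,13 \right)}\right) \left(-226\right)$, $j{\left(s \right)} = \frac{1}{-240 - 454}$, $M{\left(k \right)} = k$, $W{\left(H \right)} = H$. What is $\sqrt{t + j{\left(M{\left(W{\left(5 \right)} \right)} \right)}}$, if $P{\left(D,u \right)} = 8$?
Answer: $\frac{\sqrt{10340724226}}{694} \approx 146.53$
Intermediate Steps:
$j{\left(s \right)} = - \frac{1}{694}$ ($j{\left(s \right)} = \frac{1}{-694} = - \frac{1}{694}$)
$t = 21470$ ($t = \left(-103 + 8\right) \left(-226\right) = \left(-95\right) \left(-226\right) = 21470$)
$\sqrt{t + j{\left(M{\left(W{\left(5 \right)} \right)} \right)}} = \sqrt{21470 - \frac{1}{694}} = \sqrt{\frac{14900179}{694}} = \frac{\sqrt{10340724226}}{694}$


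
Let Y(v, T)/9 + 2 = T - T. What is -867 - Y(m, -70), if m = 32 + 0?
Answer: -849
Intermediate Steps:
m = 32
Y(v, T) = -18 (Y(v, T) = -18 + 9*(T - T) = -18 + 9*0 = -18 + 0 = -18)
-867 - Y(m, -70) = -867 - 1*(-18) = -867 + 18 = -849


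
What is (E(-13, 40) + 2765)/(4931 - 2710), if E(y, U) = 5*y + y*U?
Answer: 2180/2221 ≈ 0.98154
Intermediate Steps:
E(y, U) = 5*y + U*y
(E(-13, 40) + 2765)/(4931 - 2710) = (-13*(5 + 40) + 2765)/(4931 - 2710) = (-13*45 + 2765)/2221 = (-585 + 2765)*(1/2221) = 2180*(1/2221) = 2180/2221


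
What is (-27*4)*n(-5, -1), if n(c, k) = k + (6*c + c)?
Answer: 3888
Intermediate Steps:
n(c, k) = k + 7*c
(-27*4)*n(-5, -1) = (-27*4)*(-1 + 7*(-5)) = -108*(-1 - 35) = -108*(-36) = 3888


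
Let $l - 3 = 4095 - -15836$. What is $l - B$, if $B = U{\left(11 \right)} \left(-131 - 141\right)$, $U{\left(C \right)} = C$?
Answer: $22926$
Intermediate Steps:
$B = -2992$ ($B = 11 \left(-131 - 141\right) = 11 \left(-272\right) = -2992$)
$l = 19934$ ($l = 3 + \left(4095 - -15836\right) = 3 + \left(4095 + 15836\right) = 3 + 19931 = 19934$)
$l - B = 19934 - -2992 = 19934 + 2992 = 22926$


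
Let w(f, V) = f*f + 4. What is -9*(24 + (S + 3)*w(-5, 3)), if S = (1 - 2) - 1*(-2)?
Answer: -1260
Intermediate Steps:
w(f, V) = 4 + f² (w(f, V) = f² + 4 = 4 + f²)
S = 1 (S = -1 + 2 = 1)
-9*(24 + (S + 3)*w(-5, 3)) = -9*(24 + (1 + 3)*(4 + (-5)²)) = -9*(24 + 4*(4 + 25)) = -9*(24 + 4*29) = -9*(24 + 116) = -9*140 = -1260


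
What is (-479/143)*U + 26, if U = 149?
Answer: -67653/143 ≈ -473.10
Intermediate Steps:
(-479/143)*U + 26 = -479/143*149 + 26 = -71371/143 + 26 = -67653/143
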